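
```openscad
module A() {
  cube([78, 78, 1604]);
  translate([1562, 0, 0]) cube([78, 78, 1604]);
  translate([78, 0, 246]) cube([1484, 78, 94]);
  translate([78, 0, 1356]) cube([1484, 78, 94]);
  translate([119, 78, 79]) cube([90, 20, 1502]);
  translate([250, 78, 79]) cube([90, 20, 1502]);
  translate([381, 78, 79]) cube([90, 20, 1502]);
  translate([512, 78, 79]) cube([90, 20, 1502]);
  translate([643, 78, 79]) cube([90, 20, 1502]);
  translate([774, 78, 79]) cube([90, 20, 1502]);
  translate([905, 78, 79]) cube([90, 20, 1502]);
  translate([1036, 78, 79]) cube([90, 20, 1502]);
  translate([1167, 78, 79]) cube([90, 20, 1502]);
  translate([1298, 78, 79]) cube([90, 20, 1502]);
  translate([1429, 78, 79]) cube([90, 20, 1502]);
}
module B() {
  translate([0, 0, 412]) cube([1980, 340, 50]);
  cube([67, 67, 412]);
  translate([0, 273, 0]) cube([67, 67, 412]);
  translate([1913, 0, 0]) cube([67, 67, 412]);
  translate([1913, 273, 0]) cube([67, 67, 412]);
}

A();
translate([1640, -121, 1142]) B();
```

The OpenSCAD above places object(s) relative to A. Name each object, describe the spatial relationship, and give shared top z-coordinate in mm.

Both tops at z = 1604 mm.

A is a fence section. B is a bench. The bench is beside the fence section with their tops flush at z = 1604. The shared top z-coordinate is 1604 mm.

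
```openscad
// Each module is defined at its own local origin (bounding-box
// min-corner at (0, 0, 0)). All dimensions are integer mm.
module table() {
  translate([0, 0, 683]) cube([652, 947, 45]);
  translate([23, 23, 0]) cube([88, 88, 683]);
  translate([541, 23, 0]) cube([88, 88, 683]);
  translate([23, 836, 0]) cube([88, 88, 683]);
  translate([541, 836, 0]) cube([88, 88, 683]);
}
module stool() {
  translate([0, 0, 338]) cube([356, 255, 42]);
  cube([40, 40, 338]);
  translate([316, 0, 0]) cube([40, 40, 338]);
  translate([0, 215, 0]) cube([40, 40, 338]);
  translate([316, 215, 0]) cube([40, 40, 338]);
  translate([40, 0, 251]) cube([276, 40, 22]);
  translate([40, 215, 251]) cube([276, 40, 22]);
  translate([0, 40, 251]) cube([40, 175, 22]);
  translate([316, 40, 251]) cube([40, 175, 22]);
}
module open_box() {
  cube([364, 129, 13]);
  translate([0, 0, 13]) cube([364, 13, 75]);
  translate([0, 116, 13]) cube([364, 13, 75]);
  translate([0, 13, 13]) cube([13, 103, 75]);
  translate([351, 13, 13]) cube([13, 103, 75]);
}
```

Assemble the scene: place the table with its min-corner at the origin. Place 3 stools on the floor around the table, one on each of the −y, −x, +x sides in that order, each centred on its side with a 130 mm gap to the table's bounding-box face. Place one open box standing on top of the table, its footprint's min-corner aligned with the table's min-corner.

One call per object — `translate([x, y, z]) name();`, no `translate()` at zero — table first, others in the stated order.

table();
translate([148, -385, 0]) stool();
translate([-486, 346, 0]) stool();
translate([782, 346, 0]) stool();
translate([0, 0, 728]) open_box();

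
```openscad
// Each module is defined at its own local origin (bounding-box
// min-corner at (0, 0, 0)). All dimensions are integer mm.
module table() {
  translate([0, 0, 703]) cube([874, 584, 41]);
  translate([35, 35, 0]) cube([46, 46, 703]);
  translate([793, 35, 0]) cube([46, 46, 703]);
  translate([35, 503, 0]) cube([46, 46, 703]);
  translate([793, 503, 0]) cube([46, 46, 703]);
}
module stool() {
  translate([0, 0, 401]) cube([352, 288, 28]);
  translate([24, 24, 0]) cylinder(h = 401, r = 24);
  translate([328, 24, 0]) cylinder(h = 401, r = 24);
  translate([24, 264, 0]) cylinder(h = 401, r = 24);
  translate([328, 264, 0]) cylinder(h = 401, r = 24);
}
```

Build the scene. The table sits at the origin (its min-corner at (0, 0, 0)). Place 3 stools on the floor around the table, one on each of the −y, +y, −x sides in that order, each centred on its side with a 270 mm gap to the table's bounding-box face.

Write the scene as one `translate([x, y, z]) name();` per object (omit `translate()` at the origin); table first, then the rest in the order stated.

table();
translate([261, -558, 0]) stool();
translate([261, 854, 0]) stool();
translate([-622, 148, 0]) stool();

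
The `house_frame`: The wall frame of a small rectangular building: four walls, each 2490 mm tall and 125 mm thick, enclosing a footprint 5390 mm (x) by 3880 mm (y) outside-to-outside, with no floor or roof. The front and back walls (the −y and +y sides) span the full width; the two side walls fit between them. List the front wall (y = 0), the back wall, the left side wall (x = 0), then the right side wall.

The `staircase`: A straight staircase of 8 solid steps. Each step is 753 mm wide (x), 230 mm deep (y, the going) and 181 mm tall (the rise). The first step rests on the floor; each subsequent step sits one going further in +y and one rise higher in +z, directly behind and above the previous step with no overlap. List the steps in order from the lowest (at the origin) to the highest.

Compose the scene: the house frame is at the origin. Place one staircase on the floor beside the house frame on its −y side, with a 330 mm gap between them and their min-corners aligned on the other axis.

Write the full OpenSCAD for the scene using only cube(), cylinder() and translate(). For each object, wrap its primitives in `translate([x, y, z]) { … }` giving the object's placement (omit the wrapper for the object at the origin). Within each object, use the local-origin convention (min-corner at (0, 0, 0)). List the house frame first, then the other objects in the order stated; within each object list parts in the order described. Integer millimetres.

cube([5390, 125, 2490]);
translate([0, 3755, 0]) cube([5390, 125, 2490]);
translate([0, 125, 0]) cube([125, 3630, 2490]);
translate([5265, 125, 0]) cube([125, 3630, 2490]);
translate([0, -2170, 0]) {
  cube([753, 230, 181]);
  translate([0, 230, 181]) cube([753, 230, 181]);
  translate([0, 460, 362]) cube([753, 230, 181]);
  translate([0, 690, 543]) cube([753, 230, 181]);
  translate([0, 920, 724]) cube([753, 230, 181]);
  translate([0, 1150, 905]) cube([753, 230, 181]);
  translate([0, 1380, 1086]) cube([753, 230, 181]);
  translate([0, 1610, 1267]) cube([753, 230, 181]);
}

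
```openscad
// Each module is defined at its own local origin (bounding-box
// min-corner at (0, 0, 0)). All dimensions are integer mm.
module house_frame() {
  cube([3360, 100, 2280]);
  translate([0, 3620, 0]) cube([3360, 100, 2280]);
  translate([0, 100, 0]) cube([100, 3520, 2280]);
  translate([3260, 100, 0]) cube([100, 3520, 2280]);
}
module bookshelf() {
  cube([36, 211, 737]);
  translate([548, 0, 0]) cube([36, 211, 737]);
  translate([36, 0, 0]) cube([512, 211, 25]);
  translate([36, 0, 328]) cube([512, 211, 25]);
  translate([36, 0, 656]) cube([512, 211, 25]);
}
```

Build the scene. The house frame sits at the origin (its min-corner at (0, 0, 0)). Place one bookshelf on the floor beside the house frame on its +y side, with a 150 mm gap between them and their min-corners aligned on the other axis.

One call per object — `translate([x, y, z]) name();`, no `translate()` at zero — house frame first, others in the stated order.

house_frame();
translate([0, 3870, 0]) bookshelf();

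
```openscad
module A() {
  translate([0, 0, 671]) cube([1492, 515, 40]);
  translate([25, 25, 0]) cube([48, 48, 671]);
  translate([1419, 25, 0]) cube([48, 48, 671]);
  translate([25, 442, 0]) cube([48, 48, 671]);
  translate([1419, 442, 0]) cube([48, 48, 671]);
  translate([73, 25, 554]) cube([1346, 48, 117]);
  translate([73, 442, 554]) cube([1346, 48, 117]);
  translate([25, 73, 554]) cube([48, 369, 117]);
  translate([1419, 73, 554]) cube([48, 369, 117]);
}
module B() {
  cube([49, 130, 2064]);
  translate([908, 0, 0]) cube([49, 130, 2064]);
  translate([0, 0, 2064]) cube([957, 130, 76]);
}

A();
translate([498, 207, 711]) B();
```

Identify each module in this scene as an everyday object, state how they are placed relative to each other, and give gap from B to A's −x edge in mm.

A is a table. B is a door frame. The door frame is on top of the table. The gap from the door frame to the table's −x edge is 498 mm.

The door frame's min-x is at 498; the table's min-x is 0; gap = 498 mm.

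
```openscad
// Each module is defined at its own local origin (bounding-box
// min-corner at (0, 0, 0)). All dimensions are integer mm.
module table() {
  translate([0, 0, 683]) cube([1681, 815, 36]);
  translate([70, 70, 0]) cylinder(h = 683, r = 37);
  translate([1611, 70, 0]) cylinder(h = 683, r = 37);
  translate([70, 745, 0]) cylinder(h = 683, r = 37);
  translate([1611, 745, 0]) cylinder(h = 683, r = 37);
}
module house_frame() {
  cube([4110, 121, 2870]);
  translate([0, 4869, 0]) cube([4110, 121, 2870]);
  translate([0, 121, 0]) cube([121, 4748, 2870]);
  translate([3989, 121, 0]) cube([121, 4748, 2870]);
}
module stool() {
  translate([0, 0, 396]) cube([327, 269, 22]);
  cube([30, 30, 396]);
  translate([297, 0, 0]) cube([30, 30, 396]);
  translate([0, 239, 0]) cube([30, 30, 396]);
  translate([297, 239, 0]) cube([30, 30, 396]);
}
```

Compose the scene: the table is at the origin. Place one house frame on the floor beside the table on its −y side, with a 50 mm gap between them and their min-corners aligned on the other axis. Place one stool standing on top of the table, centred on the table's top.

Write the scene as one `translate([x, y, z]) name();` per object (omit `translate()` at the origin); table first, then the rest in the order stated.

table();
translate([0, -5040, 0]) house_frame();
translate([677, 273, 719]) stool();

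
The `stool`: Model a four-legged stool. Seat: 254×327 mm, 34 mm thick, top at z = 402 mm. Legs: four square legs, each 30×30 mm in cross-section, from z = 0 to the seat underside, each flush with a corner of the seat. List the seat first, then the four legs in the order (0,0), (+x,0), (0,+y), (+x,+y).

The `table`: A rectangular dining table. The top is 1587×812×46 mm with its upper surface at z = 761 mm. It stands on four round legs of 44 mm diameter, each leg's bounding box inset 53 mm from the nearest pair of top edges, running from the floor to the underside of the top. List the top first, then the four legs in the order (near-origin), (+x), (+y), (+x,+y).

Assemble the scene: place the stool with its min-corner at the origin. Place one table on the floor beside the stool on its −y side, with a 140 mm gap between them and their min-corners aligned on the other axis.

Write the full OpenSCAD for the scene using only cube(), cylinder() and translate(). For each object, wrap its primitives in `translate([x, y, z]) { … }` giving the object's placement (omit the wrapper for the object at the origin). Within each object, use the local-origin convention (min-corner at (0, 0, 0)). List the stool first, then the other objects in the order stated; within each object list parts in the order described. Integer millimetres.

translate([0, 0, 368]) cube([254, 327, 34]);
cube([30, 30, 368]);
translate([224, 0, 0]) cube([30, 30, 368]);
translate([0, 297, 0]) cube([30, 30, 368]);
translate([224, 297, 0]) cube([30, 30, 368]);
translate([0, -952, 0]) {
  translate([0, 0, 715]) cube([1587, 812, 46]);
  translate([75, 75, 0]) cylinder(h = 715, r = 22);
  translate([1512, 75, 0]) cylinder(h = 715, r = 22);
  translate([75, 737, 0]) cylinder(h = 715, r = 22);
  translate([1512, 737, 0]) cylinder(h = 715, r = 22);
}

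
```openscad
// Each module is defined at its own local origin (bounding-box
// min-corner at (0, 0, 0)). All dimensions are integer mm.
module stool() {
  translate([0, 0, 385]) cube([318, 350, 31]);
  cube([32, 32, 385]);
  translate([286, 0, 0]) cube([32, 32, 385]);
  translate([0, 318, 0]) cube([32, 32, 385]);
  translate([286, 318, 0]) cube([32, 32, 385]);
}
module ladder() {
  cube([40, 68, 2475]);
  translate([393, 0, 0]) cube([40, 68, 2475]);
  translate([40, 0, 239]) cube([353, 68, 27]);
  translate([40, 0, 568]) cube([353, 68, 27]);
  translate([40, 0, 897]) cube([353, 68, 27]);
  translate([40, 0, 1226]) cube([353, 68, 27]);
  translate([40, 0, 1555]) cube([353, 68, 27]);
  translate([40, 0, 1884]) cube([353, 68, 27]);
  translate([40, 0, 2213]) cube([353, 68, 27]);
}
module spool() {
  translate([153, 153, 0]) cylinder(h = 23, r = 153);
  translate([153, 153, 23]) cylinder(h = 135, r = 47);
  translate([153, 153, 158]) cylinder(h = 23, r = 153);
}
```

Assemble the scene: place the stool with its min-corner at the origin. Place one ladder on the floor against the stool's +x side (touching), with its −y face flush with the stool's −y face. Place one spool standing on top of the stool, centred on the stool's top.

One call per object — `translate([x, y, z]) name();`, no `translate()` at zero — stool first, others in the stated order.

stool();
translate([318, 0, 0]) ladder();
translate([6, 22, 416]) spool();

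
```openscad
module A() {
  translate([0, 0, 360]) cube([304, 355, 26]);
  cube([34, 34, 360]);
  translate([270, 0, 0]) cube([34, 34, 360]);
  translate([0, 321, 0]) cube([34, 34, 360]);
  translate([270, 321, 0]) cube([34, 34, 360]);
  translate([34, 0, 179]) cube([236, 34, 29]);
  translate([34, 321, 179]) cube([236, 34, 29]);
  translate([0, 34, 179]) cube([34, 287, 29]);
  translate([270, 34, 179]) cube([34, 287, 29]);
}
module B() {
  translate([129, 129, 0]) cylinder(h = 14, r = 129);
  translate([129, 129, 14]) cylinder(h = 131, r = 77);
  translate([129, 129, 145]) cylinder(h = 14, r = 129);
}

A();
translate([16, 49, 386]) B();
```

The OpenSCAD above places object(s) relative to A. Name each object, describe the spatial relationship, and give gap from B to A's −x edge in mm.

A is a stool. B is a spool. The spool is on top of the stool. The gap from the spool to the stool's −x edge is 16 mm.

The spool's min-x is at 16; the stool's min-x is 0; gap = 16 mm.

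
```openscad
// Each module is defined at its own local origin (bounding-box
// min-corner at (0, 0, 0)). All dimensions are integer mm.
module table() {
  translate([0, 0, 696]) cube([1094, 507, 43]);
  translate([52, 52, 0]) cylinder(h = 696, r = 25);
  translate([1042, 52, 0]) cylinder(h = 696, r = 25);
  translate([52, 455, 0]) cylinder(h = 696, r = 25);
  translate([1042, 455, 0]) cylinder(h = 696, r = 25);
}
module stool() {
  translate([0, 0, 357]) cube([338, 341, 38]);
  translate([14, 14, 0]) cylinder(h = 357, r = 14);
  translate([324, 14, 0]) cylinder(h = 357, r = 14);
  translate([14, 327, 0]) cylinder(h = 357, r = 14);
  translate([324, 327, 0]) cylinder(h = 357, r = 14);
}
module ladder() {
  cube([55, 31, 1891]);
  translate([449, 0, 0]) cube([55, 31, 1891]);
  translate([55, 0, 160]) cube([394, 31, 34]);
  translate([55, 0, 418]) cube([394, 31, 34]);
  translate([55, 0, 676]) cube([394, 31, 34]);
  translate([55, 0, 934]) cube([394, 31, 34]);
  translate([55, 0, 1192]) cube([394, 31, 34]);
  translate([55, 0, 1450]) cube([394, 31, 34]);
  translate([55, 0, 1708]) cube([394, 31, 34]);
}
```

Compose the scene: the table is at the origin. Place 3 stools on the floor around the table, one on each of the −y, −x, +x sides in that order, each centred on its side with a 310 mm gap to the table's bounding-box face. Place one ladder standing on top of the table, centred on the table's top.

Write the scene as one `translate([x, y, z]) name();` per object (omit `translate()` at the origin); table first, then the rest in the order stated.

table();
translate([378, -651, 0]) stool();
translate([-648, 83, 0]) stool();
translate([1404, 83, 0]) stool();
translate([295, 238, 739]) ladder();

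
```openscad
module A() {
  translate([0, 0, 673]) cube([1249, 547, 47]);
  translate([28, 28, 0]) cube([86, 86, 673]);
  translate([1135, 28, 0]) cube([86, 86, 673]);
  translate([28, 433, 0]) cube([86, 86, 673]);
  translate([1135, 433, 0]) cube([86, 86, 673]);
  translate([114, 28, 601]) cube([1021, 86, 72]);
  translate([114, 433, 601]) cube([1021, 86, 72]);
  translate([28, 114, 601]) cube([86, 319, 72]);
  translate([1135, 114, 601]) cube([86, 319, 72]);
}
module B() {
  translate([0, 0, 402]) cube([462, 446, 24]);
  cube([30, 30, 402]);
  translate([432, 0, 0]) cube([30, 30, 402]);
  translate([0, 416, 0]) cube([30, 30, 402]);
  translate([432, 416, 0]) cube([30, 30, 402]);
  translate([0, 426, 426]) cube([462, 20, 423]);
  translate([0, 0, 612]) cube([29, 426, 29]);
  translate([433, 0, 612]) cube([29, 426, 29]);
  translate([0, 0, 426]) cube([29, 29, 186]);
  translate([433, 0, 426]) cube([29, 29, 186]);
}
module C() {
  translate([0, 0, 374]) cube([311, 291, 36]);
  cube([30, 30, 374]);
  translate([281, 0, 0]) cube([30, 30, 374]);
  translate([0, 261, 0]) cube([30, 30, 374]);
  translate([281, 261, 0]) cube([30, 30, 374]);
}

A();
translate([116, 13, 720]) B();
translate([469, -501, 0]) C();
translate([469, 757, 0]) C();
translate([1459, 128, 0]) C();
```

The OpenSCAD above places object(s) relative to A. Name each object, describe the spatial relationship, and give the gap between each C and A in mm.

A is a table. B is a chair. C is a stool. The chair is on top of the table. Three stools sit around the table at the −y, +y, +x sides. The gap between each stool and the table is 210 mm.

Each stool's nearest face is 210 mm from the table's bounding box.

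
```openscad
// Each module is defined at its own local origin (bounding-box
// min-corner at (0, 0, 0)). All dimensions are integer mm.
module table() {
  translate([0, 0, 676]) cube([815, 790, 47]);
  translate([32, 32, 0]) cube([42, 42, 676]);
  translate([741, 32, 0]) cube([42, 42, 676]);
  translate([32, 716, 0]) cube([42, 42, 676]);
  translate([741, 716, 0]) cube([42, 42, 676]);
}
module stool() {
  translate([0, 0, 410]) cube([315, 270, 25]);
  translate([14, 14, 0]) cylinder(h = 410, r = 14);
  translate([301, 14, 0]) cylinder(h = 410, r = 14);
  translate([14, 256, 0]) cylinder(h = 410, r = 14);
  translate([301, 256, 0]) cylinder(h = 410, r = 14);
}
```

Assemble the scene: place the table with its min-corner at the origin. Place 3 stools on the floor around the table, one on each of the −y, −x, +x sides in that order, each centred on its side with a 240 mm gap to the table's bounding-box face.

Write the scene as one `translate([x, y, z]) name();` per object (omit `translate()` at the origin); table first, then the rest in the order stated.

table();
translate([250, -510, 0]) stool();
translate([-555, 260, 0]) stool();
translate([1055, 260, 0]) stool();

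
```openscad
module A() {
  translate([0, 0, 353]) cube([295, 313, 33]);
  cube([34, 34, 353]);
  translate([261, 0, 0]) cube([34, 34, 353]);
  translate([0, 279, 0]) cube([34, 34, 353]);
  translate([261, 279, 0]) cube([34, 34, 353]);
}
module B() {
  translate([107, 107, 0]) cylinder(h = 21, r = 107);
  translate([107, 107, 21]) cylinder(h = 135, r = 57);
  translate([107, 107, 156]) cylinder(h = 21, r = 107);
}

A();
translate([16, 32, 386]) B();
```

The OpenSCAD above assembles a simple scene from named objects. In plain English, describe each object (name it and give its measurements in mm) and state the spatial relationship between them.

A is a simple wooden stool: a rectangular seat 295 mm (x) by 313 mm (y), 33 mm thick, top face at z = 386 mm, on four square legs, each 34×34 mm in cross-section. The legs rest on z = 0, each flush with a corner of the seat.

B is a spool: two coaxial disc flanges of radius 107 mm and thickness 21 mm, joined by a core cylinder of radius 57 mm and height 135 mm. The lower flange rests on z = 0 and the three cylinders share a vertical axis.

The spool is on top of the stool.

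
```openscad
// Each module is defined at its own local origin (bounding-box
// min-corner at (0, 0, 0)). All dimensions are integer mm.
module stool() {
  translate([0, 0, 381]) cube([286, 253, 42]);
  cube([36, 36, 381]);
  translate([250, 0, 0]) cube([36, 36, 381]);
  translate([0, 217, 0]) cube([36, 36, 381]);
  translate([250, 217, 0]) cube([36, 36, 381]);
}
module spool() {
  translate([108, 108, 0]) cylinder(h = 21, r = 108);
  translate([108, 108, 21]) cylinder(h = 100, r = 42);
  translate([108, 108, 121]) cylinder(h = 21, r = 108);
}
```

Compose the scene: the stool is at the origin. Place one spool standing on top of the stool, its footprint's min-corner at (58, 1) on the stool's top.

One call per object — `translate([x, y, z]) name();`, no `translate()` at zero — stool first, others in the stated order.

stool();
translate([58, 1, 423]) spool();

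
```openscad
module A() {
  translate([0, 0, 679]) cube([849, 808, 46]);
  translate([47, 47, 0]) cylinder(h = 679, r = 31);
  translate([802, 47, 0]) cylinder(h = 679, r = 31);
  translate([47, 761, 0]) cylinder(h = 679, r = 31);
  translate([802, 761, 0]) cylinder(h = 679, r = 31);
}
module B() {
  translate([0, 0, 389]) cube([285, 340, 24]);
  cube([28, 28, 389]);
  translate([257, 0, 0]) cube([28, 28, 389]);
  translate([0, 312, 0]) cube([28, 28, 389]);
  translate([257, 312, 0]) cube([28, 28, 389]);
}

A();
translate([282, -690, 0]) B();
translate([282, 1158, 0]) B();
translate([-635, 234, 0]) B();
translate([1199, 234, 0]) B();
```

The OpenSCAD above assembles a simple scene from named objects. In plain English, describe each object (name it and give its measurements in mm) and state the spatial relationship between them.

A is a table with a 849×808 mm rectangular top, 46 mm thick, top surface at z = 725 mm, supported by four round legs of 62 mm diameter, each leg's bounding box inset 16 mm from the nearest pair of top edges, running from the floor.

B is a four-legged stool. The seat is 285×340 mm, 24 mm thick, top at z = 413 mm. It stands on four square legs, each 28×28 mm in cross-section, from z = 0 to the seat underside, each flush with a corner of the seat.

Four stools sit around the table at the −y, +y, −x, +x sides.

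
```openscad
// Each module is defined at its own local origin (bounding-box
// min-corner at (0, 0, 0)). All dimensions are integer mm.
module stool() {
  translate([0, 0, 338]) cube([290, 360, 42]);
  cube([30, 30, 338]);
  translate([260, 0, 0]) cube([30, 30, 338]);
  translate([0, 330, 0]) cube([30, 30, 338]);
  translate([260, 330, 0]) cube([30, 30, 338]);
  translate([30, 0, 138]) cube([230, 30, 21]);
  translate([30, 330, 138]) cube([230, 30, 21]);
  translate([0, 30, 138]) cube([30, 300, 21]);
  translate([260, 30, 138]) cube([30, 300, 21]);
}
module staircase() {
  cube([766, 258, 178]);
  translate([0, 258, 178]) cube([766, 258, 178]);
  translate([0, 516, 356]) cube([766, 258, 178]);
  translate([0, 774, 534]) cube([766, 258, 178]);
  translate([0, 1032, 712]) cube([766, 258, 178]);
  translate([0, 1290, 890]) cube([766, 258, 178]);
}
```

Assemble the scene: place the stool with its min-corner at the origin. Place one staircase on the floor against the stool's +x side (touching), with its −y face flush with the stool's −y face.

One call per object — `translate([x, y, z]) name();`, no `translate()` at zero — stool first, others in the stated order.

stool();
translate([290, 0, 0]) staircase();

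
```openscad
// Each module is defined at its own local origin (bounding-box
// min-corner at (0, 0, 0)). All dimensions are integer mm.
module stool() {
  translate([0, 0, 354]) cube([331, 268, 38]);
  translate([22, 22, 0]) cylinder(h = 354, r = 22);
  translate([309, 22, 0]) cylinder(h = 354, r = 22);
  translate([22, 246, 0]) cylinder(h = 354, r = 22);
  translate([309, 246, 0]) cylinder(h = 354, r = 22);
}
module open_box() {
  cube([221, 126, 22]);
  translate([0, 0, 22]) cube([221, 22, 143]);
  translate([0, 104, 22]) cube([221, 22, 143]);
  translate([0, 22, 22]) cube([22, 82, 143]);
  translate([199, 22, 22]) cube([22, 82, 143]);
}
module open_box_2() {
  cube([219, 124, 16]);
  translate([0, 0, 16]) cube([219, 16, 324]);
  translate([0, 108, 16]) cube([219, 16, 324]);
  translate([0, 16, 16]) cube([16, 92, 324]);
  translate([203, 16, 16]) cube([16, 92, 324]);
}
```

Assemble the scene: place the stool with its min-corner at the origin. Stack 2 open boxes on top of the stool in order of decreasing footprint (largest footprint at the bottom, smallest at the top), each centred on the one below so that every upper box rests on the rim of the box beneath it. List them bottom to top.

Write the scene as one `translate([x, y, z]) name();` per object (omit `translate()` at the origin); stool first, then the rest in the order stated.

stool();
translate([55, 71, 392]) open_box();
translate([56, 72, 557]) open_box_2();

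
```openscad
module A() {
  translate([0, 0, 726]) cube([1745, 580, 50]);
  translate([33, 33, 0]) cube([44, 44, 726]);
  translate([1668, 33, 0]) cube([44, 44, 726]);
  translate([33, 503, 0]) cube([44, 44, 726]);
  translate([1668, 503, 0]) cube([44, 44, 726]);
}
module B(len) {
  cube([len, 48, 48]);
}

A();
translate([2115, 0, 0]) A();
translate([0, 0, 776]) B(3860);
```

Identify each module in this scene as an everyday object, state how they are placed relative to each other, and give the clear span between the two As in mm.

Second table starts at x = 2115; first ends at x = 1745; clear span = 2115 − 1745 = 370 mm.

A is a table. B is a beam. A beam spans the tops of two tables. The clear span between the two tables is 370 mm.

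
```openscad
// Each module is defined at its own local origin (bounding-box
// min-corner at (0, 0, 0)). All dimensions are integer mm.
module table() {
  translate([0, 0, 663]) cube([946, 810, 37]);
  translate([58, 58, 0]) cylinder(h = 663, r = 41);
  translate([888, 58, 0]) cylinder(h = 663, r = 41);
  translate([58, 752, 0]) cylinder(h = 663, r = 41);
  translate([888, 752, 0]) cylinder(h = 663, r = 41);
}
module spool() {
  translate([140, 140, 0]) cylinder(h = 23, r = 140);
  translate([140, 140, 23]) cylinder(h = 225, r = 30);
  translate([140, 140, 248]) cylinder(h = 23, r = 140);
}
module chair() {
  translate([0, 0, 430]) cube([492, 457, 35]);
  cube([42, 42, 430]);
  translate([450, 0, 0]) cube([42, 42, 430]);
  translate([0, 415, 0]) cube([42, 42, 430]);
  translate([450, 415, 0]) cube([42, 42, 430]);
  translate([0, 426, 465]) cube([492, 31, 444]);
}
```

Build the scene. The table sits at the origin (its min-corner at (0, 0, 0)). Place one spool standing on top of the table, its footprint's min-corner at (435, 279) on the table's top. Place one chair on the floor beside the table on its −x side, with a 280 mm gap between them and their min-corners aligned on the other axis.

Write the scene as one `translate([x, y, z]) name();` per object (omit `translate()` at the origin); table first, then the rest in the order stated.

table();
translate([435, 279, 700]) spool();
translate([-772, 0, 0]) chair();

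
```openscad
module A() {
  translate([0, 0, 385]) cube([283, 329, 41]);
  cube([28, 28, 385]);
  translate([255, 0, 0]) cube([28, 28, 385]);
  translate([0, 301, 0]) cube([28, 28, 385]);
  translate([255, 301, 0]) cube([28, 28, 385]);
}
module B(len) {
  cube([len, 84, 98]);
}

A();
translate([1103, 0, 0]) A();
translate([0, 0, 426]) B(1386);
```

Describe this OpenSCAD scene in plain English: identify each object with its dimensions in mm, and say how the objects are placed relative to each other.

A is a simple wooden stool: a rectangular seat 283 mm (x) by 329 mm (y), 41 mm thick, top face at z = 426 mm, on four square legs, each 28×28 mm in cross-section. The legs rest on z = 0, each flush with a corner of the seat.

B is a rectangular beam 1386 mm long (x), 84 mm deep (y), 98 mm thick (z).

The beam spans the tops of two stools placed 820 mm apart, resting at z = 426 mm.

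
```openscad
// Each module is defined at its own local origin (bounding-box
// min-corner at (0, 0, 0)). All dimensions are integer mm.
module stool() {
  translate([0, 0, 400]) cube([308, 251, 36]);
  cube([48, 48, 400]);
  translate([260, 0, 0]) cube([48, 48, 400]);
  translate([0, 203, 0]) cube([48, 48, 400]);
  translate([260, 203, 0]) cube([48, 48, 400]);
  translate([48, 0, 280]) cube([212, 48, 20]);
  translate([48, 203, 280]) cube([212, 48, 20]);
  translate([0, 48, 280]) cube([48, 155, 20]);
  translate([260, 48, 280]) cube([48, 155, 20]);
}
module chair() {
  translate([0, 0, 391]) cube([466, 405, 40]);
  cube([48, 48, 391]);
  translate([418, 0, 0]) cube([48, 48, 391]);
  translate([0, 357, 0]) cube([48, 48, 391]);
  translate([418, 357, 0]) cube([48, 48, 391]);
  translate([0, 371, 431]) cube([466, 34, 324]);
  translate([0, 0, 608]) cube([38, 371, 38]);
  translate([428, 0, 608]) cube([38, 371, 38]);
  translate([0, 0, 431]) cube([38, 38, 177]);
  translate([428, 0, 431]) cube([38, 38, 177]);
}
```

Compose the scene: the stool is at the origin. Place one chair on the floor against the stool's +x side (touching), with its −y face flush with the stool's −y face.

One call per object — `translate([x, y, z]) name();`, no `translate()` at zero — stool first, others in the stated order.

stool();
translate([308, 0, 0]) chair();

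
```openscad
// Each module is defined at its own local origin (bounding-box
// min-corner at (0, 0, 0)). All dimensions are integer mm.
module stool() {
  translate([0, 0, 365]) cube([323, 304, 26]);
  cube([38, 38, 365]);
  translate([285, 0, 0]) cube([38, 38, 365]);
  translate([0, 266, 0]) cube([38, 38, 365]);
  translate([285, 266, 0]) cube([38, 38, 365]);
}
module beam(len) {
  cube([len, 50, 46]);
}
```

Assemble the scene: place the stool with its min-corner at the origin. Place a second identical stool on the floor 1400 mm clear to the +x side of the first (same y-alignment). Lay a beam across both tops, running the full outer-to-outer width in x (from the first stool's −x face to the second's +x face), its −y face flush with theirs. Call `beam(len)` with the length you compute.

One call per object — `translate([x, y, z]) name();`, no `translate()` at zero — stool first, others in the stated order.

stool();
translate([1723, 0, 0]) stool();
translate([0, 0, 391]) beam(2046);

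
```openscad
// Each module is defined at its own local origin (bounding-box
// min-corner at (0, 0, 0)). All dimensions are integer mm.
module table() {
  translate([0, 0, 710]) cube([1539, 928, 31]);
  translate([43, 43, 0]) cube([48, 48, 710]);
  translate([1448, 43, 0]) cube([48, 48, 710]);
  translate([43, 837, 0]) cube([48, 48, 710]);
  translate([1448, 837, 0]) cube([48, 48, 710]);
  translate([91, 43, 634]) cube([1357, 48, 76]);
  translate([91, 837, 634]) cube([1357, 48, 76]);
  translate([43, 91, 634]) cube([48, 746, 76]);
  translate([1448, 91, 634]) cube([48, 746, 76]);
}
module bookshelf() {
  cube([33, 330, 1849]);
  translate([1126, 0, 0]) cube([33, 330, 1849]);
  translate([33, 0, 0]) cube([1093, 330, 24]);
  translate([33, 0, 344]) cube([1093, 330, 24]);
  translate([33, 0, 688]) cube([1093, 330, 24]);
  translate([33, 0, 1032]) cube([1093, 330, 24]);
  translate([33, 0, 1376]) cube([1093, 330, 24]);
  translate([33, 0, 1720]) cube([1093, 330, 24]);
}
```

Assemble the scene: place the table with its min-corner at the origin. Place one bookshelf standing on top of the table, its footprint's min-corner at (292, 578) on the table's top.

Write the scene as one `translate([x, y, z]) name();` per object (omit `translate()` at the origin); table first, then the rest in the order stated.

table();
translate([292, 578, 741]) bookshelf();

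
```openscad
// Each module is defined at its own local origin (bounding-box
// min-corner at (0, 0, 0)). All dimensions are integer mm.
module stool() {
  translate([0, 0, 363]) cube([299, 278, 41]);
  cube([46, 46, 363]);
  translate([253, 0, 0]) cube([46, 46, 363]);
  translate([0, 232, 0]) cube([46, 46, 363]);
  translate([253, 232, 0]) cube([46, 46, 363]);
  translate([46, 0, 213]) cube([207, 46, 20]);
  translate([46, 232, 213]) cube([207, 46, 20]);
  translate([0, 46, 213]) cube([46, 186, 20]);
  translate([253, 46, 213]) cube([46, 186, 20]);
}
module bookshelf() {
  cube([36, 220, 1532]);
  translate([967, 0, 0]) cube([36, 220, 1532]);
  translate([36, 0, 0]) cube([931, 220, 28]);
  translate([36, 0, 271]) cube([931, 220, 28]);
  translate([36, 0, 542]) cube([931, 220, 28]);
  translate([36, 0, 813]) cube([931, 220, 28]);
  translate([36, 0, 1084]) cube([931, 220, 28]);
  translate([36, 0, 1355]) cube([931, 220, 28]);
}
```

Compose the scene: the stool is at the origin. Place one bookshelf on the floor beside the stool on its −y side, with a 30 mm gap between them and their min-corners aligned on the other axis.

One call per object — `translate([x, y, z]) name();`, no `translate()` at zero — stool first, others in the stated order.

stool();
translate([0, -250, 0]) bookshelf();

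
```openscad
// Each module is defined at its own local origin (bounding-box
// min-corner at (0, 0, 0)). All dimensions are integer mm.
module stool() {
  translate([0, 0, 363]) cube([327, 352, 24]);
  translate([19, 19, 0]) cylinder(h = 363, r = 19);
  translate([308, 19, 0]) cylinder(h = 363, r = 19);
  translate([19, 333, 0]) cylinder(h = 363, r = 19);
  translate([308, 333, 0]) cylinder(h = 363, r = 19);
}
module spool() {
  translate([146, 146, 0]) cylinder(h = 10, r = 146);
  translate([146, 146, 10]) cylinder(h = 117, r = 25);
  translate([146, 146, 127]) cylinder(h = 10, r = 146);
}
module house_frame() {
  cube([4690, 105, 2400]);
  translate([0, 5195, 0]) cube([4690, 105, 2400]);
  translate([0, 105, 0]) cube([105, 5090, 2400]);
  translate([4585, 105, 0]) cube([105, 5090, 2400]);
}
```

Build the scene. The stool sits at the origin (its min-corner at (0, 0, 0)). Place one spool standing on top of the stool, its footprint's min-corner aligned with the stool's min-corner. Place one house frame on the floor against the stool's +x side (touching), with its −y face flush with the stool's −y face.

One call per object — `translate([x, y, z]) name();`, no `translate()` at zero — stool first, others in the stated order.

stool();
translate([0, 0, 387]) spool();
translate([327, 0, 0]) house_frame();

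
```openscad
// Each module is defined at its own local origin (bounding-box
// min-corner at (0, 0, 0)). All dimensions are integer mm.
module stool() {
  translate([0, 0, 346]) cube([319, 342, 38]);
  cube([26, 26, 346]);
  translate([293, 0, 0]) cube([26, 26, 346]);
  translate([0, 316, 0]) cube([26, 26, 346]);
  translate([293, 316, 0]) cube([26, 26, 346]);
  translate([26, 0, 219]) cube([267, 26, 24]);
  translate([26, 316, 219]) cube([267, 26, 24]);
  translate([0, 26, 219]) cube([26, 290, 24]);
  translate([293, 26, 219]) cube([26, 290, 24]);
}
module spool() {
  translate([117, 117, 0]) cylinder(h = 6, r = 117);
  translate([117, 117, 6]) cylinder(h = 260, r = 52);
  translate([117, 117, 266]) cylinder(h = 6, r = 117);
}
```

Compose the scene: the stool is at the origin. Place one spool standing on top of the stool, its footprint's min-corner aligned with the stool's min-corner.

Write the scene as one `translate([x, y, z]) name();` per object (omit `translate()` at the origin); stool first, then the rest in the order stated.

stool();
translate([0, 0, 384]) spool();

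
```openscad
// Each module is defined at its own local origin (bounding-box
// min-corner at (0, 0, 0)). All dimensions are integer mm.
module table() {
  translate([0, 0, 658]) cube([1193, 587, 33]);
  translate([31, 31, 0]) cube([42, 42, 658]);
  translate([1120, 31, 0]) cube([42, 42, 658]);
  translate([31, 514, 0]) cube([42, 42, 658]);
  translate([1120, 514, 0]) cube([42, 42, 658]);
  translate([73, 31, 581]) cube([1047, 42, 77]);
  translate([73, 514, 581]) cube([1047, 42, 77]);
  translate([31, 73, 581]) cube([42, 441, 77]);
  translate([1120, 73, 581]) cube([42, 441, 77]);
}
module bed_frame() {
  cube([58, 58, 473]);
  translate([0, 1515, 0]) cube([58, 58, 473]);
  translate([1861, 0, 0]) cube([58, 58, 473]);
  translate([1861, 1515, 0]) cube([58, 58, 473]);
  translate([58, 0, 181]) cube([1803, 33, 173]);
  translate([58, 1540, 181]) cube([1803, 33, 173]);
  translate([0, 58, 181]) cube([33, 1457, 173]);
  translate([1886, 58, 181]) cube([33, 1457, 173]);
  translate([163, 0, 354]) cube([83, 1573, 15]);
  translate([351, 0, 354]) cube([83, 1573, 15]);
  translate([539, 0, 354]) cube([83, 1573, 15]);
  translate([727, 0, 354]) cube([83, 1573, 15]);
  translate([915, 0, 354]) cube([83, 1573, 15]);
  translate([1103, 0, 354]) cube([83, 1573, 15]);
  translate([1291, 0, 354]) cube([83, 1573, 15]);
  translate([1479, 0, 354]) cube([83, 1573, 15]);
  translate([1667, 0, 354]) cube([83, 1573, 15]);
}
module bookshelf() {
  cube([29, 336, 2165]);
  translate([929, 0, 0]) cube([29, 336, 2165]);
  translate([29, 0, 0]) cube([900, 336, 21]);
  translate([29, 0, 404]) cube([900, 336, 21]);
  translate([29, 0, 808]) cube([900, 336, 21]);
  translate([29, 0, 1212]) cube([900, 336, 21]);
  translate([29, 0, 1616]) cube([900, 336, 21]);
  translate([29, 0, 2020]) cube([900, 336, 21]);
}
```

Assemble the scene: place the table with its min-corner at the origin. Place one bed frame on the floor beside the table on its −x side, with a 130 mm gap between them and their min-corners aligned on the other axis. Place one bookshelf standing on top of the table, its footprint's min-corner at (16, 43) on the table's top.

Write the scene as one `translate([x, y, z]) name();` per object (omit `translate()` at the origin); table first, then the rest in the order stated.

table();
translate([-2049, 0, 0]) bed_frame();
translate([16, 43, 691]) bookshelf();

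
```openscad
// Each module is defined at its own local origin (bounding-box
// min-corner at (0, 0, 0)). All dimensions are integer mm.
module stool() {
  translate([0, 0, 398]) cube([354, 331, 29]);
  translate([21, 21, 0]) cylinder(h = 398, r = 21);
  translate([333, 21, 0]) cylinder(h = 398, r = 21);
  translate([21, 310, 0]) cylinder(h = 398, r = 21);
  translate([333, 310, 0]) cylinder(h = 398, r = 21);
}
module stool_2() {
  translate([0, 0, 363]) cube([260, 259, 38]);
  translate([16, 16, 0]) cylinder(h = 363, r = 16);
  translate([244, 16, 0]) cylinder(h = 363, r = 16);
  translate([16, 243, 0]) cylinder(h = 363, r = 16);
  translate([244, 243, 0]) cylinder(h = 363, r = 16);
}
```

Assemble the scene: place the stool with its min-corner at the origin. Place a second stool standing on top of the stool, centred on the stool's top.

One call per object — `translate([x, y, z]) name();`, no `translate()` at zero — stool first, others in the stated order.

stool();
translate([47, 36, 427]) stool_2();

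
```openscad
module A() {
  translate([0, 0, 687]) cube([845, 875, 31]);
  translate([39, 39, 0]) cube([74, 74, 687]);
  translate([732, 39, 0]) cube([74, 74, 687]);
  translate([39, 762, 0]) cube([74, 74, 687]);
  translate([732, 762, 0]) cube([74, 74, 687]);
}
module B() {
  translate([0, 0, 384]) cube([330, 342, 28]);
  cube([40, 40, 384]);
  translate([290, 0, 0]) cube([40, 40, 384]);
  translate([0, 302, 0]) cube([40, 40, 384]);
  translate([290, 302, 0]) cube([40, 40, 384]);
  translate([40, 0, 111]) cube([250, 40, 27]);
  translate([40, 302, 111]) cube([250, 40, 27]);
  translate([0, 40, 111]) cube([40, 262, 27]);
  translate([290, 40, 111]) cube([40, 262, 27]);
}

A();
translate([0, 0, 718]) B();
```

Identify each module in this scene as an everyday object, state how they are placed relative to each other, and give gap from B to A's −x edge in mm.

A is a table. B is a stool. The stool is on top of the table. The gap from the stool to the table's −x edge is 0 mm.

The stool's min-x is at 0; the table's min-x is 0; gap = 0 mm.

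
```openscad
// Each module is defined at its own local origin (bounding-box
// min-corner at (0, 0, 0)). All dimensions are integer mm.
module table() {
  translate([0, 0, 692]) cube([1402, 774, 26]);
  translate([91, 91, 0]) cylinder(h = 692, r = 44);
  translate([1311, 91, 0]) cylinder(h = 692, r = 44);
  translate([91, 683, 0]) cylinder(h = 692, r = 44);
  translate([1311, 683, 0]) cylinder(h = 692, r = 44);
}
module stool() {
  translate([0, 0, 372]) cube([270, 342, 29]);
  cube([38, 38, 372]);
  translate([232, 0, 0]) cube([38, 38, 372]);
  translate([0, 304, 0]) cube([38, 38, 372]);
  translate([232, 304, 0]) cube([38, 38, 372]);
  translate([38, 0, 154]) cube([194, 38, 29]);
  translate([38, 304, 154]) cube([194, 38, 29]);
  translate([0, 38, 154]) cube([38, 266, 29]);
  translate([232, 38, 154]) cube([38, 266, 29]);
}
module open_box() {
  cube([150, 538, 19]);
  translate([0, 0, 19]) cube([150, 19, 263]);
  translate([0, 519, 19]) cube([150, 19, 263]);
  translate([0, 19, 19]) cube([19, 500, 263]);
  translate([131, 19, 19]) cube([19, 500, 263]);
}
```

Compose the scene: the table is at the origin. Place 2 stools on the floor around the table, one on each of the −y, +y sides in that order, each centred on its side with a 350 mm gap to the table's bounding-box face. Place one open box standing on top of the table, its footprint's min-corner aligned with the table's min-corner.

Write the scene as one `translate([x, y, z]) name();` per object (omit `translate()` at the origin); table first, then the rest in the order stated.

table();
translate([566, -692, 0]) stool();
translate([566, 1124, 0]) stool();
translate([0, 0, 718]) open_box();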